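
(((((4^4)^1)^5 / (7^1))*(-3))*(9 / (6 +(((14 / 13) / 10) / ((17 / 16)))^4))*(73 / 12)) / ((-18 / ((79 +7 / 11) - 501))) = -34665826141968001715404800000 / 344404431743911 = -100654413668359.79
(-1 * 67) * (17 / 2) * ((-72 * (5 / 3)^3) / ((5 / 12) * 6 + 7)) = 1139000 / 57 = 19982.46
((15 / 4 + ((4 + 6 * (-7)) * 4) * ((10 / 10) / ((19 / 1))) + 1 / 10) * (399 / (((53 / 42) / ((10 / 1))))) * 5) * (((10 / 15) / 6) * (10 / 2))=-36449.53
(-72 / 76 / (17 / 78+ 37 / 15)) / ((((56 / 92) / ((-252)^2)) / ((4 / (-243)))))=4018560 / 6631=606.03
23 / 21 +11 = 254 / 21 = 12.10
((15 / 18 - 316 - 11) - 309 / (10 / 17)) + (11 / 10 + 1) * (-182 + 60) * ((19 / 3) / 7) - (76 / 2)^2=-37909 / 15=-2527.27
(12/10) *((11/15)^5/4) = 161051/2531250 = 0.06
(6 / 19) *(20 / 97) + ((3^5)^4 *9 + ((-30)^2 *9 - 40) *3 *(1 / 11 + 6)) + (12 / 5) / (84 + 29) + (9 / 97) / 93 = 11142888994556520666 / 355081595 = 31381206887.27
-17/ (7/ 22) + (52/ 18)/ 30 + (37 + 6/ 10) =-14867/ 945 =-15.73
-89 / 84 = -1.06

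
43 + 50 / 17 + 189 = 3994 / 17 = 234.94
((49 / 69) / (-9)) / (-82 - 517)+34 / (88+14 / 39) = 0.38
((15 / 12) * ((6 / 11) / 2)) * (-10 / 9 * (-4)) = 50 / 33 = 1.52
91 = 91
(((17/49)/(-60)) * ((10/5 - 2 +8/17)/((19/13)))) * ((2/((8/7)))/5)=-0.00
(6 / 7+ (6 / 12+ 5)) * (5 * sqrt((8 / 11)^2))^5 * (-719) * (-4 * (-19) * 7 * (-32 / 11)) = 7968056934400000 / 1771561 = 4497760412.65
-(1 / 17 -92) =1563 / 17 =91.94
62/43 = 1.44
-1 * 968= -968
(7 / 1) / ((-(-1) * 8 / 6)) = 21 / 4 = 5.25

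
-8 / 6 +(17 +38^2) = 4379 / 3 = 1459.67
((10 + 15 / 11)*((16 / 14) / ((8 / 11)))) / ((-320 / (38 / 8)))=-475 / 1792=-0.27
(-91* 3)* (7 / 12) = -159.25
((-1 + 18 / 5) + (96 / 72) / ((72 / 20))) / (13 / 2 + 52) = 802 / 15795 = 0.05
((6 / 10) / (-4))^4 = 81 / 160000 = 0.00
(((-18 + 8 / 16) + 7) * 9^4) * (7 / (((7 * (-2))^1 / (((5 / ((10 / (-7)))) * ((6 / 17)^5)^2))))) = -7289703921024 / 2015993900449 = -3.62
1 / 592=0.00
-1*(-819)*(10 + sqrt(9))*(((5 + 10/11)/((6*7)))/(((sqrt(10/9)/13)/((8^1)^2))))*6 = 24676704*sqrt(10)/11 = 7094053.62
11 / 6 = 1.83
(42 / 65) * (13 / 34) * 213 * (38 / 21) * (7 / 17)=56658 / 1445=39.21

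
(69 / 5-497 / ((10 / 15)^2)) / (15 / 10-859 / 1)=22089 / 17150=1.29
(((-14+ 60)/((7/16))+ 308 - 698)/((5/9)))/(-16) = 8973/280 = 32.05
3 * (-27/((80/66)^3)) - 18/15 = -2987697/64000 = -46.68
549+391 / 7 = 4234 / 7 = 604.86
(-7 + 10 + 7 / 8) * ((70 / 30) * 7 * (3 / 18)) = 1519 / 144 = 10.55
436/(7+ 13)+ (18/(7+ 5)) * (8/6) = 23.80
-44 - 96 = -140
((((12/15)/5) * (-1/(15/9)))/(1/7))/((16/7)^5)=-352947/32768000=-0.01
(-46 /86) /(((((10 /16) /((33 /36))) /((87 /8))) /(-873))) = 6405201 /860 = 7447.91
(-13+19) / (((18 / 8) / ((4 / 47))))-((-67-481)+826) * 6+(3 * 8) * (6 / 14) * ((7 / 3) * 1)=-231772 / 141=-1643.77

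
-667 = -667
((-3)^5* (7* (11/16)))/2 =-584.72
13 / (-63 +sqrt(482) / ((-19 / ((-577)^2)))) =22743 / 4109669780381 - 6325651 *sqrt(482) / 4109669780381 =-0.00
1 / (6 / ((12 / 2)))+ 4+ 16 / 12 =19 / 3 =6.33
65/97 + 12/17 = 2269/1649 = 1.38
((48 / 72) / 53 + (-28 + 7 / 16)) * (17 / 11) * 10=-5957395 / 13992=-425.77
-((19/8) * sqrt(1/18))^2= -361/1152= -0.31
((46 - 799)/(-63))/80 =0.15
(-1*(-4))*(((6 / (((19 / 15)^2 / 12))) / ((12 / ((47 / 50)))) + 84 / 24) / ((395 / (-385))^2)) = 60060770 / 2253001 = 26.66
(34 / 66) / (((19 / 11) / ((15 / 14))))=85 / 266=0.32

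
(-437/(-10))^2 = 190969/100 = 1909.69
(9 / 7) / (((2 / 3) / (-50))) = -675 / 7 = -96.43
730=730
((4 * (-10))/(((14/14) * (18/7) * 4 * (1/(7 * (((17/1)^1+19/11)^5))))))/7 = -8957735.01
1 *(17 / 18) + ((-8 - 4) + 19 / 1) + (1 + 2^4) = 449 / 18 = 24.94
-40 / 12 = -10 / 3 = -3.33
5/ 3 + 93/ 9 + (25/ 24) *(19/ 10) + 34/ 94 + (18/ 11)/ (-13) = 4585871/ 322608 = 14.21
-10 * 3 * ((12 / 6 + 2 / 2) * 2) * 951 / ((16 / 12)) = -128385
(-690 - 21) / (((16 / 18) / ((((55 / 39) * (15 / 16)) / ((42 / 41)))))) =-24049575 / 23296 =-1032.35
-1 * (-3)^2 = -9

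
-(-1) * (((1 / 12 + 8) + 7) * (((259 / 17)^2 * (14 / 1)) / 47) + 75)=1117.87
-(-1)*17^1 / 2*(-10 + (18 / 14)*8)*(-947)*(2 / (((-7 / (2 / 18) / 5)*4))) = 91.26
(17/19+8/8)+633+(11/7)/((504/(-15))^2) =2383268009/3753792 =634.90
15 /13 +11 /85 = 1418 /1105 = 1.28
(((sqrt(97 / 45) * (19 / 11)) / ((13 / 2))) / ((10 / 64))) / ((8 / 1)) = 152 * sqrt(485) / 10725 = 0.31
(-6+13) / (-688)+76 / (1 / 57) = 2980409 / 688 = 4331.99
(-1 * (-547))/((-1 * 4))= -547/4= -136.75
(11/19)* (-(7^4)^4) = -365562236265611/19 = -19240117698190.05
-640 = -640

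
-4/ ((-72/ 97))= 5.39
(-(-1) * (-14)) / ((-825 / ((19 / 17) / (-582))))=-133 / 4081275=-0.00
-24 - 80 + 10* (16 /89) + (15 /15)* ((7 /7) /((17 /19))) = -152941 /1513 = -101.08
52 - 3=49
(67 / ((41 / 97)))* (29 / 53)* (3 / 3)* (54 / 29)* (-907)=-318308022 / 2173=-146483.21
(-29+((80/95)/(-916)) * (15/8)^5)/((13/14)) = -7240924201/231682048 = -31.25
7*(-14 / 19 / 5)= -98 / 95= -1.03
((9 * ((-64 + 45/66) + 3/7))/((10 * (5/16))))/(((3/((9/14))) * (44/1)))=-52299/59290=-0.88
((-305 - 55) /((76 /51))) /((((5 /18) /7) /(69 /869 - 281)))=28236872160 /16511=1710185.46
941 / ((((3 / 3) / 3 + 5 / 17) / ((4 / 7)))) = 47991 / 56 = 856.98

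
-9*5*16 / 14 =-51.43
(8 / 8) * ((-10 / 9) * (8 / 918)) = -40 / 4131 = -0.01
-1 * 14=-14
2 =2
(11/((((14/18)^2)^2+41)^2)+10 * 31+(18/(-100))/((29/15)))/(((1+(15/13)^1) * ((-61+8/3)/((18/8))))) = -1161826975168753491/209339007606568000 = -5.55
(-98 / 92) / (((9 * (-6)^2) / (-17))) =0.06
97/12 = 8.08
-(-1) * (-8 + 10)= 2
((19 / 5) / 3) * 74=1406 / 15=93.73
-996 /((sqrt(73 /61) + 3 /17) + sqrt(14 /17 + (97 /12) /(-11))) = -68168232 /(12078 + 61 * sqrt(111639) + 1122 * sqrt(4453)) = -635.12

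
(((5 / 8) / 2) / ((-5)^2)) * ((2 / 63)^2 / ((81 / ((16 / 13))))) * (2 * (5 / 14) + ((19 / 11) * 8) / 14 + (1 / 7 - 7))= -1588 / 1609052445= -0.00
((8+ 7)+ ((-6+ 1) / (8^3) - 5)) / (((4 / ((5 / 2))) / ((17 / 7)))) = 434775 / 28672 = 15.16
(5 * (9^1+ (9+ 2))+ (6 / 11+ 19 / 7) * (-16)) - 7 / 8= 28933 / 616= 46.97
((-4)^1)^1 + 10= 6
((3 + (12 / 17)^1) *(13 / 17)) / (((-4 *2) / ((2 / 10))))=-819 / 11560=-0.07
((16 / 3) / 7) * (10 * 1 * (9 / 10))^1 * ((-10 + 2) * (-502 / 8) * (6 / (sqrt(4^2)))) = 36144 / 7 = 5163.43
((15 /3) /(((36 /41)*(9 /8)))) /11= 0.46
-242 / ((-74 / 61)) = 7381 / 37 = 199.49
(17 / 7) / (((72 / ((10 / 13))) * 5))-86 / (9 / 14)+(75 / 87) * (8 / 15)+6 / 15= -63136247 / 475020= -132.91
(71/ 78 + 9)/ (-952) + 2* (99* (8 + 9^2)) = 17621.99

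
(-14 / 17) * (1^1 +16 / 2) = -126 / 17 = -7.41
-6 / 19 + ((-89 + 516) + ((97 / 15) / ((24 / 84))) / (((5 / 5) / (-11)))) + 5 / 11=1117139 / 6270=178.17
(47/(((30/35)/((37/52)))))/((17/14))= 85211/2652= 32.13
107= 107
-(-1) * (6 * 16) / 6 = 16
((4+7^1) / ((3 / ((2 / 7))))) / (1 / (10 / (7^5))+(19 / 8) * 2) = 440 / 707889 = 0.00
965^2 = 931225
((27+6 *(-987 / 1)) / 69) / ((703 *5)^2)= -393 / 56834035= -0.00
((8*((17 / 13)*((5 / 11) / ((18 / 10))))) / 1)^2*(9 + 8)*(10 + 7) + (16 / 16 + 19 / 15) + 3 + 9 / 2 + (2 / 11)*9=33597276259 / 16563690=2028.37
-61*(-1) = 61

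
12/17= 0.71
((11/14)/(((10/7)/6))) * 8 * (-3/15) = -132/25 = -5.28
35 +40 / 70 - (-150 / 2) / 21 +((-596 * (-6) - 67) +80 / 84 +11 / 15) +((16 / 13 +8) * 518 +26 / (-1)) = 3778942 / 455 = 8305.37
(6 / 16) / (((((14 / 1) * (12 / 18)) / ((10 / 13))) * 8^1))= 0.00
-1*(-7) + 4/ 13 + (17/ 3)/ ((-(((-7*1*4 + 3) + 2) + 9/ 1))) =4211/ 546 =7.71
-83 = -83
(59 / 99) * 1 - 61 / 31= -1.37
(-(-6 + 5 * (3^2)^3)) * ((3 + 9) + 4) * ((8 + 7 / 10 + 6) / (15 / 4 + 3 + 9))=-271712 / 5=-54342.40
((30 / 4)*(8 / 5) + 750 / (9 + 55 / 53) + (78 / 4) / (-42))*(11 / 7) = 504757 / 3724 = 135.54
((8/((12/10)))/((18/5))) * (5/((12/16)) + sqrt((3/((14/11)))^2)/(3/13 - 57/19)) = 10.77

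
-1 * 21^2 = -441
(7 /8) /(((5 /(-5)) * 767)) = -7 /6136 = -0.00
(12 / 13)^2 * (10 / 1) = 1440 / 169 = 8.52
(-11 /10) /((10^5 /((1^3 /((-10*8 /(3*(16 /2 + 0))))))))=33 /10000000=0.00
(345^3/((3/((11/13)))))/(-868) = -150566625/11284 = -13343.37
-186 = -186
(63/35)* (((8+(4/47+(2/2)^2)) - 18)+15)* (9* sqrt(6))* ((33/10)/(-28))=-382239* sqrt(6)/32900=-28.46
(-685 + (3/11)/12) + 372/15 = -145239/220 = -660.18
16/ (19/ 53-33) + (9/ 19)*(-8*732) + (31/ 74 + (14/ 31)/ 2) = -104575247339/ 37701890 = -2773.74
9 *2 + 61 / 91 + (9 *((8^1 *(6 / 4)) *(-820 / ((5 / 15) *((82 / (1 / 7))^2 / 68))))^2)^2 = 23638868676596667877 / 211769347901293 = 111625.54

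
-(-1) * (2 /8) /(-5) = -1 /20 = -0.05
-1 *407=-407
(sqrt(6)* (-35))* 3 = -105* sqrt(6) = -257.20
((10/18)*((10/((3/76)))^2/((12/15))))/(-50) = -72200/81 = -891.36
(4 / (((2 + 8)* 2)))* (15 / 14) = 3 / 14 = 0.21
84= 84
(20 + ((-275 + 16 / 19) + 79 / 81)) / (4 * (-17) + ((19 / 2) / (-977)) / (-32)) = 24363910144 / 6543651015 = 3.72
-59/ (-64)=59/ 64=0.92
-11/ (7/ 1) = -11/ 7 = -1.57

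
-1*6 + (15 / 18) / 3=-103 / 18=-5.72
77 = 77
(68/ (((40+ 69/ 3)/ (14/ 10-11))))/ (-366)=544/ 19215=0.03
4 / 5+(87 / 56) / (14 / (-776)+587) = 12796139 / 15942430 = 0.80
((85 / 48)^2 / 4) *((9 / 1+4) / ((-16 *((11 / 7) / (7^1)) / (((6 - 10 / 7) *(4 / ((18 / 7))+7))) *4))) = -4602325 / 165888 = -27.74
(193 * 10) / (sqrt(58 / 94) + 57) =2585235 / 76337 - 965 * sqrt(1363) / 76337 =33.40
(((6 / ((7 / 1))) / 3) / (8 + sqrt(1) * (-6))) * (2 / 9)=2 / 63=0.03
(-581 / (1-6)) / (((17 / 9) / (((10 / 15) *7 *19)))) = 5454.56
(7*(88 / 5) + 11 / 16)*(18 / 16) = 89199 / 640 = 139.37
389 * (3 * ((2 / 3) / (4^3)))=389 / 32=12.16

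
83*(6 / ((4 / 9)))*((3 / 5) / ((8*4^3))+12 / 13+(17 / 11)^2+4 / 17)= 544301750943 / 136913920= 3975.50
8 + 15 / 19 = 167 / 19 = 8.79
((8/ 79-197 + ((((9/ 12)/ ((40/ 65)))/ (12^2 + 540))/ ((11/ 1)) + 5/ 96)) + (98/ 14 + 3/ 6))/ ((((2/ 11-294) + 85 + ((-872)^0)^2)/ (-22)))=-13205490683/ 658806912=-20.04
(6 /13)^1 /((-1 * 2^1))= -3 /13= -0.23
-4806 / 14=-2403 / 7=-343.29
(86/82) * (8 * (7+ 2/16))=2451/41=59.78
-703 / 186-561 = -105049 / 186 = -564.78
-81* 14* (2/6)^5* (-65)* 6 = 1820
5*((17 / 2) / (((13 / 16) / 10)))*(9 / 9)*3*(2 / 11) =285.31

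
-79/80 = -0.99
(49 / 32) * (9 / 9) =49 / 32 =1.53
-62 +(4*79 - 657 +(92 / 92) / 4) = -1611 / 4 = -402.75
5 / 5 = 1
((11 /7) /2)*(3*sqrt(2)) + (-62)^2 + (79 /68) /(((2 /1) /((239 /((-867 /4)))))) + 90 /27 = 33*sqrt(2) /14 + 113392811 /29478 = 3850.03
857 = 857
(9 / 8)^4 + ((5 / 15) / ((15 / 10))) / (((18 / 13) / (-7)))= 158705 / 331776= 0.48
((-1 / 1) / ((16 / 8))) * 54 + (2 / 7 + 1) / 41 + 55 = 8045 / 287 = 28.03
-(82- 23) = -59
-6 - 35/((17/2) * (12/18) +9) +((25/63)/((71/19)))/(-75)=-4952447/590436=-8.39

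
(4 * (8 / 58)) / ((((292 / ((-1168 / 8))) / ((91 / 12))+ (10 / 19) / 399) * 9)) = -262808 / 1124997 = -0.23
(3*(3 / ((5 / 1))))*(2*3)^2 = 324 / 5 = 64.80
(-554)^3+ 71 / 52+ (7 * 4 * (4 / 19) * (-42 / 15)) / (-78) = -2519866273109 / 14820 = -170031462.42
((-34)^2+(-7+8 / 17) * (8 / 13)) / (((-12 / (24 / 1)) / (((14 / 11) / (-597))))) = 7128464 / 1451307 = 4.91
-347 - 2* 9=-365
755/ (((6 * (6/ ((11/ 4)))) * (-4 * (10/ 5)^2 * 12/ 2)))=-8305/ 13824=-0.60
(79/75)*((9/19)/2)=237/950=0.25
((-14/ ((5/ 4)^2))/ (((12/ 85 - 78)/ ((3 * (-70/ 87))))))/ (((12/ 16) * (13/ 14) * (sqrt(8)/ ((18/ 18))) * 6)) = -186592 * sqrt(2)/ 11227437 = -0.02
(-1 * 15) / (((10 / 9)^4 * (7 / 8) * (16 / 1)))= -19683 / 28000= -0.70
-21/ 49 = -3/ 7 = -0.43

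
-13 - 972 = -985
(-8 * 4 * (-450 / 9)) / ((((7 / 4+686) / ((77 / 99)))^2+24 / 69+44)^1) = 588800 / 287754807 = 0.00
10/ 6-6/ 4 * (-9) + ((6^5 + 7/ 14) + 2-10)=23351/ 3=7783.67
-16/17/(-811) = 16/13787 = 0.00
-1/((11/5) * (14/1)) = -5/154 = -0.03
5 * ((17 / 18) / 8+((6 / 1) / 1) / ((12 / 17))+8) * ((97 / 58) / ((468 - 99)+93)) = 1160605 / 3858624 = 0.30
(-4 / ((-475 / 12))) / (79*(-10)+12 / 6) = -12 / 93575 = -0.00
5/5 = 1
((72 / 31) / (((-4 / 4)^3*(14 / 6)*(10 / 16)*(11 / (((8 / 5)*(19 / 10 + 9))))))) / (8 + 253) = -83712 / 8652875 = -0.01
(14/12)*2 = 7/3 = 2.33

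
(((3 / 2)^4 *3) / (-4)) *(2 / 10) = -243 / 320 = -0.76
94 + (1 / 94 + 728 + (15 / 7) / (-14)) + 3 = 1899647 / 2303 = 824.86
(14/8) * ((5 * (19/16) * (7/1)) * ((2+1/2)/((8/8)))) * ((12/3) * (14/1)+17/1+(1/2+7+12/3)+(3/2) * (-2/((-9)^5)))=77422634975/5038848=15365.15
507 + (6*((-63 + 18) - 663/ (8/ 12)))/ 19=3396/ 19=178.74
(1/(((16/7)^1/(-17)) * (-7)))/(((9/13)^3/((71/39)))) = 203983/34992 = 5.83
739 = 739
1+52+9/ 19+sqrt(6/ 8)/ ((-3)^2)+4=sqrt(3)/ 18+1092/ 19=57.57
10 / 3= 3.33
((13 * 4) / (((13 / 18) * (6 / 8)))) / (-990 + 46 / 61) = -732 / 7543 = -0.10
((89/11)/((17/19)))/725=1691/135575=0.01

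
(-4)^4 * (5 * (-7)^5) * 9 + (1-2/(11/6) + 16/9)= -19168047193/99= -193616638.31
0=0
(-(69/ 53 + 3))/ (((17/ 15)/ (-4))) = 13680/ 901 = 15.18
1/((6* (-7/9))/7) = -3/2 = -1.50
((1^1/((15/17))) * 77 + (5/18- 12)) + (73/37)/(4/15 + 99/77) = 41694619/542790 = 76.82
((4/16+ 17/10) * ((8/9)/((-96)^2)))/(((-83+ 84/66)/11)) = -1573/62138880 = -0.00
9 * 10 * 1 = 90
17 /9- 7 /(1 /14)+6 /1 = -811 /9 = -90.11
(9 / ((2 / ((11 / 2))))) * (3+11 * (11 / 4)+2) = 13959 / 16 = 872.44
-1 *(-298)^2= -88804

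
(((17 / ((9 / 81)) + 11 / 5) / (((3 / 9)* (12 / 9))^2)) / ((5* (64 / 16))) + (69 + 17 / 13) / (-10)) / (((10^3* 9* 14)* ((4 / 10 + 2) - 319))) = -83861 / 103718160000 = -0.00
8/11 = 0.73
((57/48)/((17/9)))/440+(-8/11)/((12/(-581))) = 12643073/359040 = 35.21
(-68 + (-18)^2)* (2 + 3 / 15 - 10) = -9984 / 5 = -1996.80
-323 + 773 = 450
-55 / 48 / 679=-55 / 32592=-0.00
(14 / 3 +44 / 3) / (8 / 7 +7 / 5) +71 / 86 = 193537 / 22962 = 8.43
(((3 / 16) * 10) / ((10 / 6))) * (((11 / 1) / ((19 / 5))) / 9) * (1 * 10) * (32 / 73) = 2200 / 1387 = 1.59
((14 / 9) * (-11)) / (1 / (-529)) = 81466 / 9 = 9051.78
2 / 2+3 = 4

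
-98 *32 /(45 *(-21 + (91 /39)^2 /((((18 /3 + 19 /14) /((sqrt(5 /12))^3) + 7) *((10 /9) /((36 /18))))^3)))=1822567286788416 *sqrt(15) /19644213384304337743 + 8799982860101780056864 /2651968806881085595305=3.32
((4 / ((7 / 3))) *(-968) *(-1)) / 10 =5808 / 35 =165.94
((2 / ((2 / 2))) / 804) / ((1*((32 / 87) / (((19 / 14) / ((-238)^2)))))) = 551 / 3400452608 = 0.00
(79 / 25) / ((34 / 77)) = 6083 / 850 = 7.16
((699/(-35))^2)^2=238730937201/1500625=159087.67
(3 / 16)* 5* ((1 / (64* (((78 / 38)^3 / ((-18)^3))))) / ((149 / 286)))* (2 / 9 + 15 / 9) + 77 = 66373483 / 1611584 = 41.19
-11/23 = -0.48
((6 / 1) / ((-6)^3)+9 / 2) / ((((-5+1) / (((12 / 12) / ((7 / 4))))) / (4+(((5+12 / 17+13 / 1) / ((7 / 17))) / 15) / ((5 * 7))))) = -57569 / 22050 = -2.61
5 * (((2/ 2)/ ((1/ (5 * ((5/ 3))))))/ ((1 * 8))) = 125/ 24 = 5.21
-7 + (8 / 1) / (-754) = -2643 / 377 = -7.01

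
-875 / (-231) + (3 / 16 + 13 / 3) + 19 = 14419 / 528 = 27.31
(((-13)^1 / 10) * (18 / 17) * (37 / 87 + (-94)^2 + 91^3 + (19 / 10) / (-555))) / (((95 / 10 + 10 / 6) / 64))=-918848545422912 / 152768375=-6014651.56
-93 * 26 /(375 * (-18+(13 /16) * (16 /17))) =13702 /36625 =0.37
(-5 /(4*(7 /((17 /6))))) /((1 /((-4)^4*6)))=-5440 /7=-777.14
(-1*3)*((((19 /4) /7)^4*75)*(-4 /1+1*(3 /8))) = 850344525 /4917248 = 172.93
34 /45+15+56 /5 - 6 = 20.96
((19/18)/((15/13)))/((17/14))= 1729/2295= 0.75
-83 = -83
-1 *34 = -34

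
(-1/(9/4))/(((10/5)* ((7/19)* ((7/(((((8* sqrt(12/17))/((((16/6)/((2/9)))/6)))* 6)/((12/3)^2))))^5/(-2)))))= 18468* sqrt(51)/578009537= 0.00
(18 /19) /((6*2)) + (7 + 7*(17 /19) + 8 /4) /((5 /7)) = 21.45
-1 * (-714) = 714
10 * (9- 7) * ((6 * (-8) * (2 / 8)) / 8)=-30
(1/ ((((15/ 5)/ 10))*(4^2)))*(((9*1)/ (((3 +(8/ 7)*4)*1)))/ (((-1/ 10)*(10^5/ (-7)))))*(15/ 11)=441/ 1865600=0.00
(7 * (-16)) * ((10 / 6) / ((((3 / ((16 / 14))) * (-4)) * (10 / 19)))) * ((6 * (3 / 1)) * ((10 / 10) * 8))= 4864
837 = 837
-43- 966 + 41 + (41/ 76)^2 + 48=-5312239/ 5776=-919.71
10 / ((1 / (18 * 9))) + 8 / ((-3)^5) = 393652 / 243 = 1619.97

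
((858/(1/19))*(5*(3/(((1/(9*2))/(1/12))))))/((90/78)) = 317889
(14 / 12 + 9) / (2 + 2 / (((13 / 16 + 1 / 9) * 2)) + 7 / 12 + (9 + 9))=16226 / 34579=0.47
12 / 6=2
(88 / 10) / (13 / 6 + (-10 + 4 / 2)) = -264 / 175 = -1.51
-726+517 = -209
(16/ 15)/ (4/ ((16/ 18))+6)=0.10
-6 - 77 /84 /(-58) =-5.98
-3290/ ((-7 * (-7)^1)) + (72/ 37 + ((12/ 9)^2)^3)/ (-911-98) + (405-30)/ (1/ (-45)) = -3227654129695/ 190510299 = -16942.15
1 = 1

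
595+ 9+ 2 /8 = 2417 /4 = 604.25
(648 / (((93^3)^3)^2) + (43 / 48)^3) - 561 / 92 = -1694297442603339193670208382231004697545 / 314989327389670958389424540114072236032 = -5.38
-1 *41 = -41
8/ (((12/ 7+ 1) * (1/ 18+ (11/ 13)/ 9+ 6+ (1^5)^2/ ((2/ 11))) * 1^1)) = 6552/ 25897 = 0.25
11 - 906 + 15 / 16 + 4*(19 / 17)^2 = -4111041 / 4624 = -889.07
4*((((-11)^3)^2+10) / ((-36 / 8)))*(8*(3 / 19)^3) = -340141632 / 6859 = -49590.56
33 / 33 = 1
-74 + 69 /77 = -5629 /77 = -73.10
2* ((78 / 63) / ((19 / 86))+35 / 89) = 425938 / 35511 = 11.99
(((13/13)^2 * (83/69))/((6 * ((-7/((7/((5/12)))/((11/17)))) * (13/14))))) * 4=-3.20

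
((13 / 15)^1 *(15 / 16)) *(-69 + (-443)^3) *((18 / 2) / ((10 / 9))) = -11443263741 / 20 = -572163187.05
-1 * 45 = -45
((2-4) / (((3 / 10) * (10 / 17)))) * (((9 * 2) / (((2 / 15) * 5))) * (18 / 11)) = -5508 / 11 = -500.73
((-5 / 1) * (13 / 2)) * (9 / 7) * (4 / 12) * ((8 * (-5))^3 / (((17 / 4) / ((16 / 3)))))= 133120000 / 119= 1118655.46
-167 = -167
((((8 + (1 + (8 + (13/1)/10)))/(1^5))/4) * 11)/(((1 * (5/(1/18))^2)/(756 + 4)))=4.72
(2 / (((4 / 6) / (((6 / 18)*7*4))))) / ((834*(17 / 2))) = 0.00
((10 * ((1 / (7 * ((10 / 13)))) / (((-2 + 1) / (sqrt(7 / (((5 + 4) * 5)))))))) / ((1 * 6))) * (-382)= 2483 * sqrt(35) / 315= 46.63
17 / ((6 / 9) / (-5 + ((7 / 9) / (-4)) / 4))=-12359 / 96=-128.74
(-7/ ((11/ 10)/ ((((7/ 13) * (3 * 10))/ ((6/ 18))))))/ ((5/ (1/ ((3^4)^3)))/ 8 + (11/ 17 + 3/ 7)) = -41983200/ 45217803917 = -0.00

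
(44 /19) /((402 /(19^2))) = 418 /201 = 2.08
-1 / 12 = -0.08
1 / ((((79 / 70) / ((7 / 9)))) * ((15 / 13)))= 1274 / 2133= 0.60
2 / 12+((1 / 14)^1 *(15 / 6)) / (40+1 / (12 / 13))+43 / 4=452261 / 41412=10.92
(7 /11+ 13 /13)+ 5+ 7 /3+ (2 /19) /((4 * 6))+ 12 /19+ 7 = 41647 /2508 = 16.61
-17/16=-1.06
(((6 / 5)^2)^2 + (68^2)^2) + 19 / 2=26726734467 / 1250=21381387.57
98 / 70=7 / 5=1.40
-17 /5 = -3.40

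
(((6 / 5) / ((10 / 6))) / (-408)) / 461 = -0.00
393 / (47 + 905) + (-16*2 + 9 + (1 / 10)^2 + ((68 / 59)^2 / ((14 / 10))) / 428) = -200120648379 / 8864714600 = -22.57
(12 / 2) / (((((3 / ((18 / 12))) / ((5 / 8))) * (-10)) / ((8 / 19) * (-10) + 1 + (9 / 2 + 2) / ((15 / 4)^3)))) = 197971 / 342000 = 0.58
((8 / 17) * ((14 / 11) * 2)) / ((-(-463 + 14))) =224 / 83963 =0.00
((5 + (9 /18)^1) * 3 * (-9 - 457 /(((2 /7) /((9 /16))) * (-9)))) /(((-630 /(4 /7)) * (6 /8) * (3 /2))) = -32021 /26460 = -1.21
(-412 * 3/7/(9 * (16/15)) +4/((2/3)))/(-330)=347/9240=0.04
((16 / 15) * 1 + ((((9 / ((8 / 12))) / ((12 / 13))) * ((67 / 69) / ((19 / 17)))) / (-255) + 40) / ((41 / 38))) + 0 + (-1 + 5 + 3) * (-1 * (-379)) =152262079 / 56580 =2691.09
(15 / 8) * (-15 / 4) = -225 / 32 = -7.03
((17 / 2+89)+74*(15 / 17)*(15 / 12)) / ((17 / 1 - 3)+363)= 105 / 221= 0.48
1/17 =0.06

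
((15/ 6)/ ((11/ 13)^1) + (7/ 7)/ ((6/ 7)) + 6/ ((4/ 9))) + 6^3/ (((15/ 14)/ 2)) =138871/ 330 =420.82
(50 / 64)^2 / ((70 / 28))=125 / 512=0.24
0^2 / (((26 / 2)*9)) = 0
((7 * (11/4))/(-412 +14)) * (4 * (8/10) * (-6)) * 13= 12012/995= 12.07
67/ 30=2.23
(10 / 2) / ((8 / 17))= 85 / 8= 10.62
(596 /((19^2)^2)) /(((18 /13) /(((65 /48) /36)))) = 125905 /1013376096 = 0.00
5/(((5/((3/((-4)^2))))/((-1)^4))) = 3/16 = 0.19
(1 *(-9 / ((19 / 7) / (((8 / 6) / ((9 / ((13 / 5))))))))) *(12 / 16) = -91 / 95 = -0.96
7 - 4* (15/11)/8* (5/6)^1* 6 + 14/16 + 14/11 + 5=945/88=10.74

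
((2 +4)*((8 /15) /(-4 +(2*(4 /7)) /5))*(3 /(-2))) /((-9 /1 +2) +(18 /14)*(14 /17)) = -238 /1111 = -0.21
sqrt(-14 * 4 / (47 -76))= 2 * sqrt(406) / 29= 1.39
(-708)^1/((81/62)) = -14632/27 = -541.93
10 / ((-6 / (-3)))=5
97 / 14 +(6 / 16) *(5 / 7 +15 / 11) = 1187 / 154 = 7.71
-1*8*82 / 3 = -656 / 3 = -218.67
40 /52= 10 /13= 0.77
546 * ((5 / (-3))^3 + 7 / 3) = -11284 / 9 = -1253.78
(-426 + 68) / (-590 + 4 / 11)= 1969 / 3243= 0.61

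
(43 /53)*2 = 86 /53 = 1.62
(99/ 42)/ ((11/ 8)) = 12/ 7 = 1.71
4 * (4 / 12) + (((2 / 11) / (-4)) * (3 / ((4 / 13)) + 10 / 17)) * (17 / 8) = 707 / 2112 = 0.33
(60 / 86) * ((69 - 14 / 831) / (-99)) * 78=-14904500 / 393063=-37.92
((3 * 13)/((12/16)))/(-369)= -52/369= -0.14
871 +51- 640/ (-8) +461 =1463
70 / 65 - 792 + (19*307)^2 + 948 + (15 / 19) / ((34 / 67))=285733952019 / 8398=34024047.63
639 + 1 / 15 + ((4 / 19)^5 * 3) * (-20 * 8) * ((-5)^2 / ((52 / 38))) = 16148182378 / 25412595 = 635.44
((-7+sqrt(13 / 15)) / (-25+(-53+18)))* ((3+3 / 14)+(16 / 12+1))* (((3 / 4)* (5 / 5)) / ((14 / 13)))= 3029 / 6720 -3029* sqrt(195) / 705600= 0.39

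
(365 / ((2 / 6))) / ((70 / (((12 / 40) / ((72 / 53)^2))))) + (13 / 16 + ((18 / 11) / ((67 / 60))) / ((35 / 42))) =303924689 / 59431680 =5.11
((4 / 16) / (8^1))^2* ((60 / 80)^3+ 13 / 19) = 1345 / 1245184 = 0.00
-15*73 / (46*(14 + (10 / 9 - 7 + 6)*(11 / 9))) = -17739 / 10534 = -1.68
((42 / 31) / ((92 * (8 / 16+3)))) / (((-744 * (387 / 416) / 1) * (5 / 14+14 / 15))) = -3640 / 772698777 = -0.00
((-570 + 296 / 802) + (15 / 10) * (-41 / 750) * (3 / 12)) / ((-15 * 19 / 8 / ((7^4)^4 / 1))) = 15182811315750294054041 / 28571250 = 531401717311993.49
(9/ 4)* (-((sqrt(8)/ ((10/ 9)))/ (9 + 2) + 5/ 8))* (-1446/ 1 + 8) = 58239* sqrt(2)/ 110 + 32355/ 16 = 2770.94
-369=-369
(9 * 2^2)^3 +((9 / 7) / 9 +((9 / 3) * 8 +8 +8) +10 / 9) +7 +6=46710.25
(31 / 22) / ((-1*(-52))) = 31 / 1144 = 0.03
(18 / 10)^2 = 81 / 25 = 3.24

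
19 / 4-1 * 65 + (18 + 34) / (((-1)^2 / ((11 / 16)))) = -49 / 2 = -24.50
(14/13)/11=14/143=0.10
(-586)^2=343396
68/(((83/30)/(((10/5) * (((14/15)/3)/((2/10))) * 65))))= 1237600/249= 4970.28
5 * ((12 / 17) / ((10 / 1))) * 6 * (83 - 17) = 2376 / 17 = 139.76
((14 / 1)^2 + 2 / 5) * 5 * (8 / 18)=3928 / 9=436.44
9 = 9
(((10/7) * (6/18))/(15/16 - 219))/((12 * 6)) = -20/659421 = -0.00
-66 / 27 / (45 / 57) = -418 / 135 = -3.10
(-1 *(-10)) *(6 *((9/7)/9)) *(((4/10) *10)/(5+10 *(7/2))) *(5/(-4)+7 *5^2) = 2085/14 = 148.93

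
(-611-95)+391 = -315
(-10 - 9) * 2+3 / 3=-37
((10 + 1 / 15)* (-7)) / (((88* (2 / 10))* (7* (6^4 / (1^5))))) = -151 / 342144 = -0.00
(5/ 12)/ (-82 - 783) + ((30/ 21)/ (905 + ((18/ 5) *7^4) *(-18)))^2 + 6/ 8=11401261158921761/ 15211451261714631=0.75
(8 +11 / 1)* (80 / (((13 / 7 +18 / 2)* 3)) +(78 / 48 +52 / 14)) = 24883 / 168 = 148.11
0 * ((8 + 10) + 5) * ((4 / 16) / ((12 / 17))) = 0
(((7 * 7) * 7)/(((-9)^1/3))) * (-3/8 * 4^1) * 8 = 1372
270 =270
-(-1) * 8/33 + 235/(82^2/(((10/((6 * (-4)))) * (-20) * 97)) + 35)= 19646251/3466551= 5.67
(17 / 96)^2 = 289 / 9216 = 0.03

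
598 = 598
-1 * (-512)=512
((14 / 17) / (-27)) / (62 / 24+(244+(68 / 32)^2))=-896 / 7376283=-0.00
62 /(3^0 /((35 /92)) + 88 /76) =20615 /1259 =16.37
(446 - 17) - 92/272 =29149/68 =428.66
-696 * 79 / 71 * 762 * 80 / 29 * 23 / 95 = -531668736 / 1349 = -394120.63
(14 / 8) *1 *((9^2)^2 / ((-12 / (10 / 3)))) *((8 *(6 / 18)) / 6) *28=-39690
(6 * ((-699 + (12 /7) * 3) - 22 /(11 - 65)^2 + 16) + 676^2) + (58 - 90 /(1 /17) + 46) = 767972263 /1701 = 451482.81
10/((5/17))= 34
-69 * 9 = -621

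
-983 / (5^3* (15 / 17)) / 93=-16711 / 174375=-0.10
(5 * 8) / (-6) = -20 / 3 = -6.67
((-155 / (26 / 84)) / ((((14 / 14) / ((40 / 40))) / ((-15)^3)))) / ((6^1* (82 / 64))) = 117180000 / 533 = 219849.91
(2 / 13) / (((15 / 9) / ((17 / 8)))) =51 / 260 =0.20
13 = 13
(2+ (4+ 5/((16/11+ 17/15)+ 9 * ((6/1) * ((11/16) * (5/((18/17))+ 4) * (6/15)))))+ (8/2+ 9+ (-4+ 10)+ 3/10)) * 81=3579099777/1743890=2052.37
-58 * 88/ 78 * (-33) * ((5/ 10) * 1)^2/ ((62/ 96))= 336864/ 403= 835.89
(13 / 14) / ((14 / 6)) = 39 / 98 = 0.40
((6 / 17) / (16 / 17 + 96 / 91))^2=74529 / 2383936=0.03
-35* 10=-350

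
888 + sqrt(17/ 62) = sqrt(1054)/ 62 + 888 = 888.52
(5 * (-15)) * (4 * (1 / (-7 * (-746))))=-150 / 2611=-0.06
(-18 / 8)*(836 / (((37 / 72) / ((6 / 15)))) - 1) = -1081791 / 740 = -1461.88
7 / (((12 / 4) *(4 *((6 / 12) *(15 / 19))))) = 133 / 90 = 1.48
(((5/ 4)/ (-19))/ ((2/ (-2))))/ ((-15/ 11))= -11/ 228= -0.05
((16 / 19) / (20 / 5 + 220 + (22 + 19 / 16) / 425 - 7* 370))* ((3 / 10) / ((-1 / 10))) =326400 / 305680151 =0.00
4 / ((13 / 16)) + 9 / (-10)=523 / 130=4.02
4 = 4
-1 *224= -224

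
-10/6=-5/3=-1.67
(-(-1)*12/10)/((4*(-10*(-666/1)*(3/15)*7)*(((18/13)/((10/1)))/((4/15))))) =13/209790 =0.00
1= 1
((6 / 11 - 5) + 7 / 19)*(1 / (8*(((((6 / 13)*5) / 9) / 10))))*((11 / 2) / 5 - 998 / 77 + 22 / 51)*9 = 3203392491 / 1563320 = 2049.10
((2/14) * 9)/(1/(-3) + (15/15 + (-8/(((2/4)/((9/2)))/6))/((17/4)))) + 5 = 179791/36050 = 4.99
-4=-4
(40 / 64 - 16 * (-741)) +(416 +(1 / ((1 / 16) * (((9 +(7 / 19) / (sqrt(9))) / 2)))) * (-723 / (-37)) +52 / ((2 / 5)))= 12471.17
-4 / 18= -0.22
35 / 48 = 0.73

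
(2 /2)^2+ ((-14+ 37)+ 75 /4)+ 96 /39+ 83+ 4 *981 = 210715 /52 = 4052.21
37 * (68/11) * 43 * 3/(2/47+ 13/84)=1281378672/8569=149536.55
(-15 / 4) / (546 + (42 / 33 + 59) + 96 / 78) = -2145 / 347492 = -0.01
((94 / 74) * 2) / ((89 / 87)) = 8178 / 3293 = 2.48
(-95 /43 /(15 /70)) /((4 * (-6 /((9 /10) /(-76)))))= -7 /1376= -0.01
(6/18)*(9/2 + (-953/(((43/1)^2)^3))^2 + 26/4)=146518646256629749540/39959630797262576401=3.67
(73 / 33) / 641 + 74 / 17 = 4.36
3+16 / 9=43 / 9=4.78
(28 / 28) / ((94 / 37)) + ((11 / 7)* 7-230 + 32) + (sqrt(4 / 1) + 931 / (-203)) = -515739 / 2726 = -189.19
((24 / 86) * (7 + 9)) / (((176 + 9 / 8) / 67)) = 102912 / 60931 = 1.69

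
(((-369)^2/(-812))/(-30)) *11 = 499257/8120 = 61.48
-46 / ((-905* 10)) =23 / 4525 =0.01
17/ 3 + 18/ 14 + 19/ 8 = 1567/ 168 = 9.33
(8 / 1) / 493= 8 / 493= 0.02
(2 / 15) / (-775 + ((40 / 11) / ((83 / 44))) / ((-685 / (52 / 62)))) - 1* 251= -1028557692857 / 4097836605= -251.00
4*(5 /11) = 1.82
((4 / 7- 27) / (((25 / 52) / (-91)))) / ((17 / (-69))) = -1725828 / 85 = -20303.86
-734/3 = -244.67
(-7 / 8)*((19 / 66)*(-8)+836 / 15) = -7714 / 165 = -46.75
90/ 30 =3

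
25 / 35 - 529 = -3698 / 7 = -528.29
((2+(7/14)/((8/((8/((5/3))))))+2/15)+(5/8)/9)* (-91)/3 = -81991/1080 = -75.92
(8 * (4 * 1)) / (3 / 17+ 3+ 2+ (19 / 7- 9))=-952 / 33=-28.85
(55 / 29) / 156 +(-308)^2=429164791 / 4524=94864.01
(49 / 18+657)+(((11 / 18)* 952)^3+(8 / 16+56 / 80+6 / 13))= 18661378632619 / 94770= 196912299.60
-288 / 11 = -26.18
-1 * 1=-1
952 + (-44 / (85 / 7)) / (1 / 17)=4452 / 5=890.40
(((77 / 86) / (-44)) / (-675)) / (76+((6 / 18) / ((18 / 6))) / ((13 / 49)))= 91 / 230677800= 0.00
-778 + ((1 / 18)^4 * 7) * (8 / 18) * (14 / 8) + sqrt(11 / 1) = -735041903 / 944784 + sqrt(11) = -774.68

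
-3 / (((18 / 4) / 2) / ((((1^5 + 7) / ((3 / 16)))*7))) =-3584 / 9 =-398.22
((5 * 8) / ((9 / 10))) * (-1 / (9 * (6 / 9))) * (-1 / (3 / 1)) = 200 / 81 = 2.47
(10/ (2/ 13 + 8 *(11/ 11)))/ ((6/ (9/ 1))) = 195/ 106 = 1.84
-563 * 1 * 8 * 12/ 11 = -54048/ 11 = -4913.45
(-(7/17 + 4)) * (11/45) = -55/51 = -1.08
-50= -50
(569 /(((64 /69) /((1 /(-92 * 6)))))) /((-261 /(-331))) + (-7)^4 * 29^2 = 269835024973 /133632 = 2019239.59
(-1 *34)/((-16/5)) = 85/8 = 10.62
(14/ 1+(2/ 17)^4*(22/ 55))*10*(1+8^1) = 105237036/ 83521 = 1260.01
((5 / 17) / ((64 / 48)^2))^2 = 2025 / 73984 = 0.03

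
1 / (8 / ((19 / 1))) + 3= 43 / 8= 5.38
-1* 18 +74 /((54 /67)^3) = 9711055 /78732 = 123.34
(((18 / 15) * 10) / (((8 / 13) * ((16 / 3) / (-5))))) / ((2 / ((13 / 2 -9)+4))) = -1755 / 128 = -13.71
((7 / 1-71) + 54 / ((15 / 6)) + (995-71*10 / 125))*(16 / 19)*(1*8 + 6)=5302752 / 475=11163.69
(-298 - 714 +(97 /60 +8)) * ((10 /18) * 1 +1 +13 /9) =-60143 /20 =-3007.15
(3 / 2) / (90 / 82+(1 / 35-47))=-1435 / 43886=-0.03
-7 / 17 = -0.41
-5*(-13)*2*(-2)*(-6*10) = 15600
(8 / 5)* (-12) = -96 / 5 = -19.20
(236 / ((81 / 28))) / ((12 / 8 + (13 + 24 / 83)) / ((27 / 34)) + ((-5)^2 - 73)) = -548464 / 197499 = -2.78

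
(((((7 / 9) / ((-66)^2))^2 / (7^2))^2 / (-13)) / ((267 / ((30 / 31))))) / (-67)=5 / 2838320159984762989041792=0.00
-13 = -13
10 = 10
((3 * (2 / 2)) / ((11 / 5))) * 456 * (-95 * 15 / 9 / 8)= -135375 / 11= -12306.82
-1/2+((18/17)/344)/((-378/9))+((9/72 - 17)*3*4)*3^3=-223838051/40936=-5468.00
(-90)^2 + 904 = 9004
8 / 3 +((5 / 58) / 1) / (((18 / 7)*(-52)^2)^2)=366399701237 / 137399887872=2.67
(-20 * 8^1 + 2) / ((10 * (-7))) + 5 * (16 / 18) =2111 / 315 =6.70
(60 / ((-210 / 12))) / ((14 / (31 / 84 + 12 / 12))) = -115 / 343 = -0.34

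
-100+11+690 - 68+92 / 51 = 27275 / 51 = 534.80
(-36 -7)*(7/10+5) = -2451/10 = -245.10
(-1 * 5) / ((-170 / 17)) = 1 / 2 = 0.50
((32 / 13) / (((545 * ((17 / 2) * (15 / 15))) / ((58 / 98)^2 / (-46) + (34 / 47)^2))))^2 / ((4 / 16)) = 64840173806752763904 / 215878293236906499009763225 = 0.00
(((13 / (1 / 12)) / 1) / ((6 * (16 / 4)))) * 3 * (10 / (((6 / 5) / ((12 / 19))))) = 1950 / 19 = 102.63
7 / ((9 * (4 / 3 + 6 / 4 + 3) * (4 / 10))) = 1 / 3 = 0.33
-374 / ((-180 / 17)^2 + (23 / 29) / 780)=-2444905320 / 732894647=-3.34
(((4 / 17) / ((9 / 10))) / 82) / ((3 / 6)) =40 / 6273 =0.01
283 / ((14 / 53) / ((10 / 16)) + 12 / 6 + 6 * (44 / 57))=1424905 / 35518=40.12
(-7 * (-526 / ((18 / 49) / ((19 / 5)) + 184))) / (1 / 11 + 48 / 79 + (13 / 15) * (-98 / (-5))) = 111708059925 / 98777018807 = 1.13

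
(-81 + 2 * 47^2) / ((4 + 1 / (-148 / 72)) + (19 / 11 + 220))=1765159 / 91673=19.25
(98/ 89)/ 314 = 0.00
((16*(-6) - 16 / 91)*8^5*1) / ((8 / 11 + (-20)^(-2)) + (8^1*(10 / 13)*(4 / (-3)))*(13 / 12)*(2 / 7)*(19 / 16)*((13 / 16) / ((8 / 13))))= 45426828902400 / 46877389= 969056.29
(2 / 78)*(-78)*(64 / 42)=-64 / 21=-3.05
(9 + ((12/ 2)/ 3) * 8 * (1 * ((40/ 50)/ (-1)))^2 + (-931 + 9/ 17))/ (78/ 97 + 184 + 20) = -12521827/ 2814350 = -4.45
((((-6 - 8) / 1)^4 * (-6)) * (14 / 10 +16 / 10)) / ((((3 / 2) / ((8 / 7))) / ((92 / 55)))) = -881273.02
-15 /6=-5 /2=-2.50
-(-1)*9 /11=9 /11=0.82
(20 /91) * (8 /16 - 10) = -190 /91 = -2.09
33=33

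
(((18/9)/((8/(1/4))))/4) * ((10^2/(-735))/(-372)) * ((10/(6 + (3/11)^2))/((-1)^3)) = -605/64308384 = -0.00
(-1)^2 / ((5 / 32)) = 32 / 5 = 6.40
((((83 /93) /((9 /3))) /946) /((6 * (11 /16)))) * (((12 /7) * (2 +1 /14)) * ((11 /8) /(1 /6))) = 4814 /2155461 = 0.00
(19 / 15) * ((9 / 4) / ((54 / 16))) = 38 / 45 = 0.84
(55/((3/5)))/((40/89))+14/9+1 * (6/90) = 74009/360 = 205.58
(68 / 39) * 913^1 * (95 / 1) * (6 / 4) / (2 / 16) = 23591920 / 13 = 1814763.08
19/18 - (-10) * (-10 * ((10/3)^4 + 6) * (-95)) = 199234171/162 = 1229840.56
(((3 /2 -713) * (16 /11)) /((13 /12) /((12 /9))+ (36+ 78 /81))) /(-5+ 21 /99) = 7376832 /1289201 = 5.72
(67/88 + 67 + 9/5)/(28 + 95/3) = 91821/78760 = 1.17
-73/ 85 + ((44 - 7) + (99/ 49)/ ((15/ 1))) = 151089/ 4165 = 36.28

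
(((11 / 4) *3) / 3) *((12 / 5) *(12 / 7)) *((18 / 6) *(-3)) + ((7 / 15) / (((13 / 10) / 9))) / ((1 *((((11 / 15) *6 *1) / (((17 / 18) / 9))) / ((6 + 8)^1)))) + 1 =-99.75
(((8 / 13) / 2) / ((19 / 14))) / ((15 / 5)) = 56 / 741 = 0.08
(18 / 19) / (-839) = -18 / 15941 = -0.00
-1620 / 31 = -52.26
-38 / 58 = -19 / 29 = -0.66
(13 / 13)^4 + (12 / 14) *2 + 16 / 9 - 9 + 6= 94 / 63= 1.49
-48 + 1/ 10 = -479/ 10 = -47.90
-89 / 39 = -2.28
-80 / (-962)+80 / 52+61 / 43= 4837 / 1591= 3.04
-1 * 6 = -6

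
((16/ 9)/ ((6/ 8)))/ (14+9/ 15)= 320/ 1971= 0.16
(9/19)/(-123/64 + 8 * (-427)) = -576/4156193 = -0.00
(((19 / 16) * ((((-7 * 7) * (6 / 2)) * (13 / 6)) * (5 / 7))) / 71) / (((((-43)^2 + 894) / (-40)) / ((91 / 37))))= 0.14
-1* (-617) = 617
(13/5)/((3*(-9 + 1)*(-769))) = 13/92280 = 0.00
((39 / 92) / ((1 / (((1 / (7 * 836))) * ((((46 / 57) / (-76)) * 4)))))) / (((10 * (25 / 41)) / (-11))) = 0.00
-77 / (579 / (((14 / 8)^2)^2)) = -184877 / 148224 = -1.25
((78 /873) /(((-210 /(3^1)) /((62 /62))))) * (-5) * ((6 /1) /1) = 0.04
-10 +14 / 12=-53 / 6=-8.83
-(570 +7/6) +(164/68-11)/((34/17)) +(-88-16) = -69305/102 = -679.46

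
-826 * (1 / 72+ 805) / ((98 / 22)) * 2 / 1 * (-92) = 1730367694 / 63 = 27466153.87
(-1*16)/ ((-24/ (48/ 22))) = 16/ 11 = 1.45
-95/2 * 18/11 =-855/11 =-77.73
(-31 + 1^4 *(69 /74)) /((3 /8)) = -8900 /111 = -80.18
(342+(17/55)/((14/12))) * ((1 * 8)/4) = 263544/385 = 684.53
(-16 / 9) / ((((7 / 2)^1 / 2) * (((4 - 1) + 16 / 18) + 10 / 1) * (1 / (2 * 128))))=-16384 / 875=-18.72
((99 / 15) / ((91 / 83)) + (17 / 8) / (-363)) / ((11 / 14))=7946321 / 1038180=7.65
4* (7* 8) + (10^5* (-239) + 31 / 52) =-1242788321 / 52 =-23899775.40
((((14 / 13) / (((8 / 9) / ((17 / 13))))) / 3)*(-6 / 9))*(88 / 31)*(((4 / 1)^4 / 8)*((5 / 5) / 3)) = -167552 / 15717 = -10.66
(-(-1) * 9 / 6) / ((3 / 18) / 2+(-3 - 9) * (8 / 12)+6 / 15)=-90 / 451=-0.20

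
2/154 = 1/77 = 0.01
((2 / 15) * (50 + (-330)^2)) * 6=87160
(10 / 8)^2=25 / 16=1.56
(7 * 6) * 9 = 378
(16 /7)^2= 256 /49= 5.22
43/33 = 1.30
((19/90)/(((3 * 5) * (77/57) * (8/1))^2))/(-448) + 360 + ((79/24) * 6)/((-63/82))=127864529401141/382491648000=334.29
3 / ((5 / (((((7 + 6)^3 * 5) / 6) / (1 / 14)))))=15379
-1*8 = -8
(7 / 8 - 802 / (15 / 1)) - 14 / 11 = -71101 / 1320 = -53.86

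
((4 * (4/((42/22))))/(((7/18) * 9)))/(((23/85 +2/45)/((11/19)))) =987360/224371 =4.40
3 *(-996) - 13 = -3001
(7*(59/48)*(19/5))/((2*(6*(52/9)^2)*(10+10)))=70623/17305600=0.00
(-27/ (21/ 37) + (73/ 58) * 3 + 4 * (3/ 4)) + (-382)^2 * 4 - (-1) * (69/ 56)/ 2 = 1895714105/ 3248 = 583655.82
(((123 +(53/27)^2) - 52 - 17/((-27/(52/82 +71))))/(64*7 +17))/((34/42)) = 0.32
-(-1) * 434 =434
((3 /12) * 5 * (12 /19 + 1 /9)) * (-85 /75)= -2159 /2052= -1.05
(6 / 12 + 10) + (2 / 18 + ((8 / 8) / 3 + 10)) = 377 / 18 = 20.94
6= 6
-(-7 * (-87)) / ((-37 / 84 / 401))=20513556 / 37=554420.43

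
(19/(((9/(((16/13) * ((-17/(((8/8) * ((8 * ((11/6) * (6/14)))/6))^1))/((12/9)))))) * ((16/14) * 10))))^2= 250493929/32718400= 7.66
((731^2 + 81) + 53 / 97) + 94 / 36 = 933141245 / 1746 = 534445.16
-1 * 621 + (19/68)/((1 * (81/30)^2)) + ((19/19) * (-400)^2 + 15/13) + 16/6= 25678013005/161109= 159382.86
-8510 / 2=-4255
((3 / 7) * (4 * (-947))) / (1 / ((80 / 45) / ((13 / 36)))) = -727296 / 91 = -7992.26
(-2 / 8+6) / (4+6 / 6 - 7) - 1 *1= -31 / 8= -3.88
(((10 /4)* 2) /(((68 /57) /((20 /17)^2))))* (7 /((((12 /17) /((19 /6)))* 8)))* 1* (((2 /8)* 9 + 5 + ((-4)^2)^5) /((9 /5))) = 736047186875 /55488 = 13264979.58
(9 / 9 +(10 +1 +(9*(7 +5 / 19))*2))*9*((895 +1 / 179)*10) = 39103080480 / 3401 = 11497524.40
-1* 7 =-7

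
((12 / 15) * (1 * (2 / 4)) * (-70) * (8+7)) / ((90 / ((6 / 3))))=-9.33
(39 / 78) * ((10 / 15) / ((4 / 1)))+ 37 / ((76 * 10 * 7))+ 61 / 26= 505513 / 207480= 2.44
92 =92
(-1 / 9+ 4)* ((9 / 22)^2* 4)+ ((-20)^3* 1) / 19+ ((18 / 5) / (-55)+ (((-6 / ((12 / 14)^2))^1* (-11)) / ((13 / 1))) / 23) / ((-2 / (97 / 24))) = -2073376201709 / 4949287200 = -418.92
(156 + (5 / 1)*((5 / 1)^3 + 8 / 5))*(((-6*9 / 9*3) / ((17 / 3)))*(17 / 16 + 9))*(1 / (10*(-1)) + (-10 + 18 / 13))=3885944139 / 17680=219793.22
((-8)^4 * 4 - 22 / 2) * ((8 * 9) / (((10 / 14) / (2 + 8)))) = 16503984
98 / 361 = 0.27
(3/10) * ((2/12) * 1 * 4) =0.20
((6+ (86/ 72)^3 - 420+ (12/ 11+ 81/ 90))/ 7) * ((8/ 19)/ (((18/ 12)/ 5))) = -1052875403/ 12798324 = -82.27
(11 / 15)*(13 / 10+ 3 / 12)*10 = 11.37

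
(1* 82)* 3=246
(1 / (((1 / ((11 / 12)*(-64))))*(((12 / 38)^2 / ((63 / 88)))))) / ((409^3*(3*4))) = -2527 / 4926090888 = -0.00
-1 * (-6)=6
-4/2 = -2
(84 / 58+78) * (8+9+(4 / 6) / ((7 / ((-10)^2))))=2107.27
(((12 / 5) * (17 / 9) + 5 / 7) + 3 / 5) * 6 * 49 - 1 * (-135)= 9271 / 5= 1854.20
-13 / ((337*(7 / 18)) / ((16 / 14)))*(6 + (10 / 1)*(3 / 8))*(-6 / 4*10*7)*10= 2737800 / 2359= 1160.58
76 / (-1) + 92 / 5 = -288 / 5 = -57.60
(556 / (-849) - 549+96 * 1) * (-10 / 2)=1925765 / 849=2268.27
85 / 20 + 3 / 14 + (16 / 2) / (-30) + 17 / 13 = 30059 / 5460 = 5.51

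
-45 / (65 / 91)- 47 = -110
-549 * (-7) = 3843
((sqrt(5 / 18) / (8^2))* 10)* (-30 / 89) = -25* sqrt(10) / 2848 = -0.03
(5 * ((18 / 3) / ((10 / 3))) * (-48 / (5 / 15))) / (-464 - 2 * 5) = 216 / 79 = 2.73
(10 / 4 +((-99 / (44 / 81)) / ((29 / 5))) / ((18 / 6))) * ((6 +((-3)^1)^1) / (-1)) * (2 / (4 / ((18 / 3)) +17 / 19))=158175 / 5162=30.64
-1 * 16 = -16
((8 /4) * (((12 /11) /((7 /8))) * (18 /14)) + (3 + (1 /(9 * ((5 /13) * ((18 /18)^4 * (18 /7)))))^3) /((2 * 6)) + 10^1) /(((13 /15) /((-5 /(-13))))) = 46253310727769 /7745518740960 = 5.97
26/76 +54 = 54.34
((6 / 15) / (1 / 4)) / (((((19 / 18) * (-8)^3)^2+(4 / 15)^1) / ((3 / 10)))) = 243 / 147865735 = 0.00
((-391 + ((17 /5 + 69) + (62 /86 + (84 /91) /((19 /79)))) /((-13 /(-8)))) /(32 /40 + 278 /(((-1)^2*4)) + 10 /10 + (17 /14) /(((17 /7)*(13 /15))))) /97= -2445747 /49621312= -0.05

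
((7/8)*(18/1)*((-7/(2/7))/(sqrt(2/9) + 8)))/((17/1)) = -3969/1394 + 1323*sqrt(2)/11152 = -2.68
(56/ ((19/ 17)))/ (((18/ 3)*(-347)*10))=-238/ 98895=-0.00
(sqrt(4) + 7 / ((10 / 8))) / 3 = 38 / 15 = 2.53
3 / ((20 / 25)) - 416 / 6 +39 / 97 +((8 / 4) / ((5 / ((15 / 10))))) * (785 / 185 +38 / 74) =-13421543 / 215340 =-62.33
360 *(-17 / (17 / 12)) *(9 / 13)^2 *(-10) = 3499200 / 169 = 20705.33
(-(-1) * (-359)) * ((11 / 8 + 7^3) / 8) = -989045 / 64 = -15453.83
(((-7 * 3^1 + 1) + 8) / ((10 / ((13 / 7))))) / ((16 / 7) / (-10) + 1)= -26 / 9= -2.89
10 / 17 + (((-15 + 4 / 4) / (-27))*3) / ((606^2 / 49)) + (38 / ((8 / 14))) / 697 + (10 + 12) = 13064035286 / 575917857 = 22.68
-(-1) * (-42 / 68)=-21 / 34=-0.62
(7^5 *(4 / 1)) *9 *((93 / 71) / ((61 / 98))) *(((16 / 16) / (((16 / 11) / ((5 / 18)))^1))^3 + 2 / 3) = 410816447888959 / 478973952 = 857701.02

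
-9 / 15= -3 / 5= -0.60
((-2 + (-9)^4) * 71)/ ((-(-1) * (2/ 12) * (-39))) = -931378/ 13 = -71644.46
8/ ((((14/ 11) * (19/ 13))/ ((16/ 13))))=704/ 133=5.29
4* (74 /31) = 296 /31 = 9.55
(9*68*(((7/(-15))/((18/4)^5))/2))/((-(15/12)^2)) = 121856/2460375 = 0.05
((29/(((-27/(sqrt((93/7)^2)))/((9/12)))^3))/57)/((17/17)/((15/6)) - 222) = 4319695/37432813824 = 0.00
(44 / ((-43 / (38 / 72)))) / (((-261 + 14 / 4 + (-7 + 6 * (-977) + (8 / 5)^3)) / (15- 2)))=679250 / 592342587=0.00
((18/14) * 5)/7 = 45/49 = 0.92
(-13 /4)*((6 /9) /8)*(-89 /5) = 1157 /240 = 4.82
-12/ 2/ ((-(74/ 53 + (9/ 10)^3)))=2.82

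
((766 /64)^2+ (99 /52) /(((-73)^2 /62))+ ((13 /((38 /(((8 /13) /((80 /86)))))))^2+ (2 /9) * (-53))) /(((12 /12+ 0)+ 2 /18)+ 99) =757980914738117 /576847521203200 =1.31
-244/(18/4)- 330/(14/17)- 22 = -30047/63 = -476.94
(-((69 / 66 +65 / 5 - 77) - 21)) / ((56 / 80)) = 9235 / 77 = 119.94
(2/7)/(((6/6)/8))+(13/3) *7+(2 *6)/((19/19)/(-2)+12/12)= 1189/21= 56.62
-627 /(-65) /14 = 627 /910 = 0.69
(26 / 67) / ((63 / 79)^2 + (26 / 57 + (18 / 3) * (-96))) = -711474 / 1054044067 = -0.00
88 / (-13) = -88 / 13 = -6.77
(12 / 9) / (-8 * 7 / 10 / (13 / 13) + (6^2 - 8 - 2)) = 10 / 153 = 0.07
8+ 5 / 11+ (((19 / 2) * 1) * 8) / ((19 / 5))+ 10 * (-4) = -127 / 11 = -11.55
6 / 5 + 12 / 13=138 / 65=2.12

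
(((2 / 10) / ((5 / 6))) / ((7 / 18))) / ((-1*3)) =-36 / 175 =-0.21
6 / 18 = 1 / 3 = 0.33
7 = 7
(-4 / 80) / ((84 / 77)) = -11 / 240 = -0.05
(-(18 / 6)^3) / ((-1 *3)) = 9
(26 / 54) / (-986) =-13 / 26622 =-0.00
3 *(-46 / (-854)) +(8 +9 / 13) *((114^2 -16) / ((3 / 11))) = 413696.06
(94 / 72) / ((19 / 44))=517 / 171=3.02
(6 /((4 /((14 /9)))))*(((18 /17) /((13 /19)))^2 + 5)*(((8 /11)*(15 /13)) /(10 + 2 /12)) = 606763920 /426040043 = 1.42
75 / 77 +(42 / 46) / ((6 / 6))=3342 / 1771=1.89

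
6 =6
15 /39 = 5 /13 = 0.38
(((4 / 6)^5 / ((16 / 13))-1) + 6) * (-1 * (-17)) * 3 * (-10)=-210970 / 81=-2604.57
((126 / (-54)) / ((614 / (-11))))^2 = 5929 / 3392964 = 0.00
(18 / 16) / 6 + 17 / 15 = 1.32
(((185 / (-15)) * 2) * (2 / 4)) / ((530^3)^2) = -37 / 66493083387000000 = -0.00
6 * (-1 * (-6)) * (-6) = -216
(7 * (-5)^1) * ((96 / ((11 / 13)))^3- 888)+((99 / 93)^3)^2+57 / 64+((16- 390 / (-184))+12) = -88822979968135929493955 / 1738825611932992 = -51082166.81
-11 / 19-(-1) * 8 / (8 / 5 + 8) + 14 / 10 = 943 / 570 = 1.65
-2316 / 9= -772 / 3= -257.33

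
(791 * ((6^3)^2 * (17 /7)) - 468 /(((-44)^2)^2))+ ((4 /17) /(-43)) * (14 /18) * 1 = 552516774941727281 /6164680896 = 89626176.00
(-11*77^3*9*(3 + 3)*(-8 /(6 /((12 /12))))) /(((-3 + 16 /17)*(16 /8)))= -439054308 /5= -87810861.60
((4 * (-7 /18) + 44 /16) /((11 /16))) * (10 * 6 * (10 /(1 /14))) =481600 /33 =14593.94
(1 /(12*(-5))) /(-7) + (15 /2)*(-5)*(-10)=375.00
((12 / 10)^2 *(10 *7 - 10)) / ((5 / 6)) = 2592 / 25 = 103.68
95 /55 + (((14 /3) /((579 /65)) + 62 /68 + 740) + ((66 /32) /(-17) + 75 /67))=259121304367 /348205968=744.16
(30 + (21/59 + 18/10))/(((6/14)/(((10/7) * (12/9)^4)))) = 539648/1593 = 338.76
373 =373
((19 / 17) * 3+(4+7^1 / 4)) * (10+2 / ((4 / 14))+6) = 14237 / 68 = 209.37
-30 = -30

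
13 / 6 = 2.17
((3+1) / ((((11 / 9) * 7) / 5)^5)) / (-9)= -82012500 / 2706784157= -0.03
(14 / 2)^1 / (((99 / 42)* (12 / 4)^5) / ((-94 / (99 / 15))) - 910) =-46060 / 6252427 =-0.01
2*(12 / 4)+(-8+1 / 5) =-9 / 5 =-1.80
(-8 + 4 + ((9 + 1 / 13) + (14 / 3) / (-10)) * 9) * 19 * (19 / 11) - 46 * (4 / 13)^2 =22377981 / 9295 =2407.53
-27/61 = -0.44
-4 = -4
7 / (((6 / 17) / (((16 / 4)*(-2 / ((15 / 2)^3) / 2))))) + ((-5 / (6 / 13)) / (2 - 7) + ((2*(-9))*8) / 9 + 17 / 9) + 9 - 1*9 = -245683 / 20250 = -12.13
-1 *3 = -3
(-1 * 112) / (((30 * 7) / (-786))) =2096 / 5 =419.20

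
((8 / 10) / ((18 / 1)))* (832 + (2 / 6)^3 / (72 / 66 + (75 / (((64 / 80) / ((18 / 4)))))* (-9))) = 15007254736 / 405845235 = 36.98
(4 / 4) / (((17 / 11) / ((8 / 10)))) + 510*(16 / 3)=231244 / 85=2720.52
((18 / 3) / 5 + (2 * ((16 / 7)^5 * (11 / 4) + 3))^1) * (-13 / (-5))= 382731596 / 420175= 910.89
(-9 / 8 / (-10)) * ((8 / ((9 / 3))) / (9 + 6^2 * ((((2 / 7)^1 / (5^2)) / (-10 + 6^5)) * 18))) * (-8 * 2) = -1087240 / 2038791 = -0.53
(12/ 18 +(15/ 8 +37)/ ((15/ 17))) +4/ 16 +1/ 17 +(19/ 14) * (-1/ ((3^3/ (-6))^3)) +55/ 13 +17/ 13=50.59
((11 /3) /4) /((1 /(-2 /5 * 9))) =-33 /10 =-3.30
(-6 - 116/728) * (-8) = 4484/91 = 49.27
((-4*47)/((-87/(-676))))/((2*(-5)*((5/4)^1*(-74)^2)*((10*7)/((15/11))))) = 31772/76424425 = 0.00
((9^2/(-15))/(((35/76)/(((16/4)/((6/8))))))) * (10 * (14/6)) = -7296/5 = -1459.20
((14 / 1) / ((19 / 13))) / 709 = 182 / 13471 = 0.01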